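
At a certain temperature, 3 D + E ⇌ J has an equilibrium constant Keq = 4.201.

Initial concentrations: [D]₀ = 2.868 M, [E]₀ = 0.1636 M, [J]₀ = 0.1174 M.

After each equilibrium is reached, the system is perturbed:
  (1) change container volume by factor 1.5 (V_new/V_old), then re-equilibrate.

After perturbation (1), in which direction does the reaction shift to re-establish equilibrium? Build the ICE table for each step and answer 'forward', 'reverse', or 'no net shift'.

Direction: reverse

Q₀ = 0.03042 vs Keq = 4.201 ⇒ Q<K, forward
Step 1:
                  D         E         J
  init        2.868    0.1636    0.1174
  Δ         -0.4764   -0.1588    0.1588
  eq          2.392  0.004806    0.2762
  solve Keq expr → x = 0.1588; check Q = 4.201
Then change container volume by factor 1.5 (V_new/V_old).
Step 2:
                  D         E         J
  init        1.594  0.003204    0.1841
  Δ         0.02046  0.006818 -0.006818
  eq          1.615   0.01002    0.1773
  solve Keq expr → x = -0.006818; check Q = 4.201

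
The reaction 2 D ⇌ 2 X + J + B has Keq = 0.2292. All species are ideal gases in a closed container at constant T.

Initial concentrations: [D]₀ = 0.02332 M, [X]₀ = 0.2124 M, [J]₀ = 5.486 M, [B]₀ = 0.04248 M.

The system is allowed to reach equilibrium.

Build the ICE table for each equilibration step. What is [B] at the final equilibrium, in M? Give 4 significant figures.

Q₀ = 19.33 vs Keq = 0.2292 ⇒ Q>K, reverse
Step 1:
                    D           X           J           B
  init        0.02332      0.2124       5.486     0.04248
  Δ           0.05992    -0.05992    -0.02996    -0.02996
  eq          0.08324      0.1525       5.456     0.01252
  solve Keq expr → x = -0.02996; check Q = 0.2292

[B]_eq = 0.01252 M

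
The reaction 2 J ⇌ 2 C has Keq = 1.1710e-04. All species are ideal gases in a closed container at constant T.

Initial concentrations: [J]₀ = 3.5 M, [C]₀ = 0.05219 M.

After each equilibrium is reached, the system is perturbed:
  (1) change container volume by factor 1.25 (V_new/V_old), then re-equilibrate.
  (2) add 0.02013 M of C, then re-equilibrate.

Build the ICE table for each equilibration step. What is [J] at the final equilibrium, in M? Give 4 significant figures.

[J]_eq = 2.831 M

Q₀ = 2.2235e-04 vs Keq = 1.1710e-04 ⇒ Q>K, reverse
Step 1:
                   J          C
  init           3.5    0.05219
  Δ          0.01416   -0.01416
  eq           3.514    0.03803
  solve Keq expr → x = -0.007081; check Q = 1.1710e-04
Then change container volume by factor 1.25 (V_new/V_old).
Step 2:
                   J          C
  init         2.811    0.03042
  Δ                0          0
  eq           2.811    0.03042
  solve Keq expr → x = 0; check Q = 1.1710e-04
Then add 0.02013 M of C.
Step 3:
                   J          C
  init         2.811    0.05055
  Δ          0.01991   -0.01991
  eq           2.831    0.03064
  solve Keq expr → x = -0.009957; check Q = 1.1710e-04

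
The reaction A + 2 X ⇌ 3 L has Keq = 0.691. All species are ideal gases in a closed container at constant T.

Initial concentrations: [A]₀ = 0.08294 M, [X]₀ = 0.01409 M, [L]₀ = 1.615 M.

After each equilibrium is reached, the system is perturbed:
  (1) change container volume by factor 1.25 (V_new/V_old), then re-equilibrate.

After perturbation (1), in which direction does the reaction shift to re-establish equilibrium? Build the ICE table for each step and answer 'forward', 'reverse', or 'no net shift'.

Direction: no net shift

Q₀ = 2.5582e+05 vs Keq = 0.691 ⇒ Q>K, reverse
Step 1:
                    A           X           L
  Initial     0.08294     0.01409       1.615
  Change        0.357      0.7139      -1.071
  Equil        0.4399       0.728      0.5441
  solve Keq expr → x = -0.357; check Q = 0.691
Then change container volume by factor 1.25 (V_new/V_old).
Step 2:
                    A           X           L
  Initial      0.3519      0.5824      0.4353
  Change            0           0           0
  Equil        0.3519      0.5824      0.4353
  solve Keq expr → x = 0; check Q = 0.691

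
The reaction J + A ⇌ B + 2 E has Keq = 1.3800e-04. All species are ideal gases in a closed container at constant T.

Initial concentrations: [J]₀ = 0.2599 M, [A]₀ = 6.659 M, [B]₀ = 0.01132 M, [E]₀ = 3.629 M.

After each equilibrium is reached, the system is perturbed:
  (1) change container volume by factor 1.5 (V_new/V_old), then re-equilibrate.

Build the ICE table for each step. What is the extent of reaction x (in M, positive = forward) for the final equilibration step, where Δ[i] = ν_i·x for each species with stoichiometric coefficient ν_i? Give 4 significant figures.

Q₀ = 0.08614 vs Keq = 1.3800e-04 ⇒ Q>K, reverse
Step 1:
                   J          A          B          E
  I           0.2599      6.659    0.01132      3.629
  C           0.0113     0.0113    -0.0113    -0.0226
  E           0.2712       6.67 1.9194e-05      3.606
  solve Keq expr → x = -0.0113; check Q = 1.3800e-04
Then change container volume by factor 1.5 (V_new/V_old).
Step 2:
                   J          A          B          E
  I           0.1808      4.447 1.2796e-05      2.404
  C       -6.3971e-06 -6.3971e-06 6.3971e-06 1.2794e-05
  E           0.1808      4.447 1.9193e-05      2.404
  solve Keq expr → x = 6.3971e-06; check Q = 1.3800e-04

x = 6.3971e-06 M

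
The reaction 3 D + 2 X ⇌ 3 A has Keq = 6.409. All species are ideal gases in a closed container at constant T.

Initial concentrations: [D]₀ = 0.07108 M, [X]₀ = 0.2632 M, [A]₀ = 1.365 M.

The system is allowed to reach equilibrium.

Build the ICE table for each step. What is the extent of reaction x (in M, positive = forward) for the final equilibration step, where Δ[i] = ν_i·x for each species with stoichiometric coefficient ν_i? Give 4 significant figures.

x = -0.1796 M

Q₀ = 1.0223e+05 vs Keq = 6.409 ⇒ Q>K, reverse
Step 1:
                  D         X         A
  I         0.07108    0.2632     1.365
  C          0.5389    0.3593   -0.5389
  E            0.61    0.6225    0.8261
  solve Keq expr → x = -0.1796; check Q = 6.409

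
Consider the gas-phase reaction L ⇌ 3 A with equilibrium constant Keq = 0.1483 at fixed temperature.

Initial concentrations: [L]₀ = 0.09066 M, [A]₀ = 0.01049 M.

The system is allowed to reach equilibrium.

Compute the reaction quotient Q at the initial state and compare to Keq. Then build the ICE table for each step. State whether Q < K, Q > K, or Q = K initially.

Q₀ = 1.2732e-05; Q < K (proceeds forward)

Q₀ = 1.2732e-05 vs Keq = 0.1483 ⇒ Q<K, forward
Step 1:
                  L         A
  Initial   0.09066   0.01049
  Change   -0.05473    0.1642
  Equil     0.03593    0.1747
  solve Keq expr → x = 0.05473; check Q = 0.1483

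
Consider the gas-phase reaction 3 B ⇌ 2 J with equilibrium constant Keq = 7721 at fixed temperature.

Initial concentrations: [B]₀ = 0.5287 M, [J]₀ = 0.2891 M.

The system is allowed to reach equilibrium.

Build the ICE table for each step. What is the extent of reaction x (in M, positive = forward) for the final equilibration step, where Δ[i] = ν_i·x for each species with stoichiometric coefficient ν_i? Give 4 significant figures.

Q₀ = 0.5655 vs Keq = 7721 ⇒ Q<K, forward
Step 1:
                    B           J
  Initial      0.5287      0.2891
  Change       -0.492       0.328
  Equil       0.03667      0.6171
  solve Keq expr → x = 0.164; check Q = 7721

x = 0.164 M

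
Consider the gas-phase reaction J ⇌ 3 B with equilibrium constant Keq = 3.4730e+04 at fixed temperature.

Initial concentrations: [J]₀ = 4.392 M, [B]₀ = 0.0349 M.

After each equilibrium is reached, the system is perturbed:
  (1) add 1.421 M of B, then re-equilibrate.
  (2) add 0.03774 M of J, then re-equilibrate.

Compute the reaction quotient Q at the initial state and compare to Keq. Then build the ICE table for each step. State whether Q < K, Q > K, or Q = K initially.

Q₀ = 9.6786e-06; Q < K (proceeds forward)

Q₀ = 9.6786e-06 vs Keq = 3.4730e+04 ⇒ Q<K, forward
Step 1:
                   J          B
  Initial      4.392     0.0349
  Change      -4.328      12.99
  Equil      0.06356      13.02
  solve Keq expr → x = 4.328; check Q = 3.4730e+04
Then add 1.421 M of B.
Step 2:
                   J          B
  Initial    0.06356      14.44
  Change     0.02198   -0.06594
  Equil      0.08554      14.38
  solve Keq expr → x = -0.02198; check Q = 3.4730e+04
Then add 0.03774 M of J.
Step 3:
                   J          B
  Initial     0.1233      14.38
  Change    -0.03581     0.1074
  Equil      0.08747      14.48
  solve Keq expr → x = 0.03581; check Q = 3.4730e+04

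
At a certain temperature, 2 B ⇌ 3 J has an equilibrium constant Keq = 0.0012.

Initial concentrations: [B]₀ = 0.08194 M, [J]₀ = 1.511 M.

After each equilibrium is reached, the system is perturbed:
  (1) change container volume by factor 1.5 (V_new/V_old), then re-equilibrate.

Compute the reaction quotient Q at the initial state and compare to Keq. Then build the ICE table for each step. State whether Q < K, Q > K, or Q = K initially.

Q₀ = 513.8; Q > K (proceeds reverse)

Q₀ = 513.8 vs Keq = 0.0012 ⇒ Q>K, reverse
Step 1:
                   B          J
  init       0.08194      1.511
  Δ           0.9357     -1.403
  eq           1.018     0.1075
  solve Keq expr → x = -0.4678; check Q = 0.0012
Then change container volume by factor 1.5 (V_new/V_old).
Step 2:
                   B          J
  init        0.6784    0.07167
  Δ        -0.006561   0.009842
  eq          0.6718    0.08151
  solve Keq expr → x = 0.003281; check Q = 0.0012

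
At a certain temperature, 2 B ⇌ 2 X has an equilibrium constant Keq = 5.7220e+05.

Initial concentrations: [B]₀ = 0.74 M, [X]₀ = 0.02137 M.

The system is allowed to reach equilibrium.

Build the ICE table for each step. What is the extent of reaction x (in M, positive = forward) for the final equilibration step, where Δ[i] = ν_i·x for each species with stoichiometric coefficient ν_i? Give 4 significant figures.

x = 0.3695 M

Q₀ = 8.3396e-04 vs Keq = 5.7220e+05 ⇒ Q<K, forward
Step 1:
                    B           X
  init           0.74     0.02137
  Δ            -0.739       0.739
  eq         0.001005      0.7604
  solve Keq expr → x = 0.3695; check Q = 5.7220e+05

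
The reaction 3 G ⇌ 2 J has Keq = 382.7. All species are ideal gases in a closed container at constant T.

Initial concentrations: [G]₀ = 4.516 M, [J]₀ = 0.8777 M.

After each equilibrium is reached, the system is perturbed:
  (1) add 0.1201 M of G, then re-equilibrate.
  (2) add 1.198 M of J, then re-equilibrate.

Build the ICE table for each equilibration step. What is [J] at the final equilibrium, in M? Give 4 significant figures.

[J]_eq = 4.901 M

Q₀ = 0.008364 vs Keq = 382.7 ⇒ Q<K, forward
Step 1:
                   G          J
  Initial      4.516     0.8777
  Change      -4.188      2.792
  Equil       0.3277       3.67
  solve Keq expr → x = 1.396; check Q = 382.7
Then add 0.1201 M of G.
Step 2:
                   G          J
  Initial     0.4478       3.67
  Change     -0.1155    0.07702
  Equil       0.3323      3.747
  solve Keq expr → x = 0.03851; check Q = 382.7
Then add 1.198 M of J.
Step 3:
                   G          J
  Initial     0.3323      4.945
  Change     0.06516   -0.04344
  Equil       0.3974      4.901
  solve Keq expr → x = -0.02172; check Q = 382.7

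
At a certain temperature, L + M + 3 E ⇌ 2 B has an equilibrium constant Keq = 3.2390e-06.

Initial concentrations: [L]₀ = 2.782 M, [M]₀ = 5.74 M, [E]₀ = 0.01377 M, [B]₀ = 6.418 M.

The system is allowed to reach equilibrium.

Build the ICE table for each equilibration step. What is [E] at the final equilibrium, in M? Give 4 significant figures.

Q₀ = 9.8794e+05 vs Keq = 3.2390e-06 ⇒ Q>K, reverse
Step 1:
                    L           M           E           B
  Initial       2.782        5.74     0.01377       6.418
  Change        3.032       3.032       9.097      -6.065
  Equil         5.814       8.772       9.111      0.3535
  solve Keq expr → x = -3.032; check Q = 3.2390e-06

[E]_eq = 9.111 M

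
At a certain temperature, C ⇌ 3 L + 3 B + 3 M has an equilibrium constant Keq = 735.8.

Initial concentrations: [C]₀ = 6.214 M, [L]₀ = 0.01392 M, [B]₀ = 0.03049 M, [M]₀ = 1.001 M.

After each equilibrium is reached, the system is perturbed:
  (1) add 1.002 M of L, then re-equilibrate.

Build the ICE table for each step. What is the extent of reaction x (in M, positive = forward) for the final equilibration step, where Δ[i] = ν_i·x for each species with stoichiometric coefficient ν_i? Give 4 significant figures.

x = -0.1072 M

Q₀ = 1.2340e-11 vs Keq = 735.8 ⇒ Q<K, forward
Step 1:
                    C           L           B           M
  init          6.214     0.01392     0.03049       1.001
  Δ           -0.7352       2.206       2.206       2.206
  eq            5.479        2.22       2.236       3.207
  solve Keq expr → x = 0.7352; check Q = 735.8
Then add 1.002 M of L.
Step 2:
                    C           L           B           M
  init          5.479       3.222       2.236       3.207
  Δ            0.1072     -0.3216     -0.3216     -0.3216
  eq            5.586         2.9       1.915       2.885
  solve Keq expr → x = -0.1072; check Q = 735.8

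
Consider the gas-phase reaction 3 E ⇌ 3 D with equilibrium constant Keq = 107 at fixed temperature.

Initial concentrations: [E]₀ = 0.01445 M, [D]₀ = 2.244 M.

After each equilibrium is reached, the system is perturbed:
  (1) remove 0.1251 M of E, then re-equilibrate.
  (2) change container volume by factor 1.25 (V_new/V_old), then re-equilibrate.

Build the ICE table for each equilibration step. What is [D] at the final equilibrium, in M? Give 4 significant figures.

Q₀ = 3.7451e+06 vs Keq = 107 ⇒ Q>K, reverse
Step 1:
                   E          D
  init       0.01445      2.244
  Δ           0.3785    -0.3785
  eq          0.3929      1.866
  solve Keq expr → x = -0.1262; check Q = 107
Then remove 0.1251 M of E.
Step 2:
                   E          D
  init        0.2678      1.866
  Δ           0.1033    -0.1033
  eq          0.3712      1.762
  solve Keq expr → x = -0.03444; check Q = 107
Then change container volume by factor 1.25 (V_new/V_old).
Step 3:
                   E          D
  init        0.2969       1.41
  Δ                0          0
  eq          0.2969       1.41
  solve Keq expr → x = 0; check Q = 107

[D]_eq = 1.41 M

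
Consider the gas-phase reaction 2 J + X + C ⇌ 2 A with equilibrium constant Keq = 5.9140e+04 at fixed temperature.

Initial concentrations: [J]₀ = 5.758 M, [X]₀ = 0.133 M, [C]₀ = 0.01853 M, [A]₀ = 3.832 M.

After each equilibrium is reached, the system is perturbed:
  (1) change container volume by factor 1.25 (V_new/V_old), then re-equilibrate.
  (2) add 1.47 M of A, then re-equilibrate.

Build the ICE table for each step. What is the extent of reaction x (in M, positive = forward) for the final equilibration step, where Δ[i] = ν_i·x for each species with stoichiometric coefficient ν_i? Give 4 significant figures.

x = -9.8932e-05 M

Q₀ = 179.7 vs Keq = 5.9140e+04 ⇒ Q<K, forward
Step 1:
                    J           X           C           A
  I             5.758       0.133     0.01853       3.832
  C          -0.03692    -0.01846    -0.01846     0.03692
  E             5.721      0.1145  6.7514e-05       3.869
  solve Keq expr → x = 0.01846; check Q = 5.9140e+04
Then change container volume by factor 1.25 (V_new/V_old).
Step 2:
                    J           X           C           A
  I             4.577     0.09163  5.4012e-05       3.095
  C        6.0696e-05  3.0348e-05  3.0348e-05 -6.0696e-05
  E             4.577     0.09166  8.4359e-05       3.095
  solve Keq expr → x = -3.0348e-05; check Q = 5.9140e+04
Then add 1.47 M of A.
Step 3:
                    J           X           C           A
  I             4.577     0.09166  8.4359e-05       4.565
  C        1.9786e-04  9.8932e-05  9.8932e-05 -1.9786e-04
  E             4.577     0.09176  1.8329e-04       4.565
  solve Keq expr → x = -9.8932e-05; check Q = 5.9140e+04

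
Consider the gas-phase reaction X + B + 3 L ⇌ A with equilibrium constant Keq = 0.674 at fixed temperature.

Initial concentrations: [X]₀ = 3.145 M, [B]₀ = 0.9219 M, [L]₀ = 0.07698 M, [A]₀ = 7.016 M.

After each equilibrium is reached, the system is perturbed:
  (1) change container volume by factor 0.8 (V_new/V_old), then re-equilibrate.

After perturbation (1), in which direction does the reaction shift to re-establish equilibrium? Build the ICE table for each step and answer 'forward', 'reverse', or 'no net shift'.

Q₀ = 5305 vs Keq = 0.674 ⇒ Q>K, reverse
Step 1:
                    X           B           L           A
  I             3.145      0.9219     0.07698       7.016
  C            0.4007      0.4007       1.202     -0.4007
  E             3.546       1.323       1.279       6.615
  solve Keq expr → x = -0.4007; check Q = 0.674
Then change container volume by factor 0.8 (V_new/V_old).
Step 2:
                    X           B           L           A
  I             4.432       1.653       1.599       8.269
  C           -0.1212     -0.1212     -0.3637      0.1212
  E             4.311       1.532       1.235        8.39
  solve Keq expr → x = 0.1212; check Q = 0.674

Direction: forward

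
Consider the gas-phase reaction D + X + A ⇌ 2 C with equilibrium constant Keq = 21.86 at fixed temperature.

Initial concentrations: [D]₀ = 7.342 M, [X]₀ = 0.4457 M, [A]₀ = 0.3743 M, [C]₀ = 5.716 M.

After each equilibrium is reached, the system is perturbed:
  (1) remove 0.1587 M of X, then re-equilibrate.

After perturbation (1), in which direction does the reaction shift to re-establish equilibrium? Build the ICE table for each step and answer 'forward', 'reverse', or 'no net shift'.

Direction: reverse

Q₀ = 26.68 vs Keq = 21.86 ⇒ Q>K, reverse
Step 1:
                    D           X           A           C
  I             7.342      0.4457      0.3743       5.716
  C           0.03587     0.03587     0.03587    -0.07175
  E             7.378      0.4816      0.4102       5.644
  solve Keq expr → x = -0.03587; check Q = 21.86
Then remove 0.1587 M of X.
Step 2:
                    D           X           A           C
  I             7.378      0.3229      0.4102       5.644
  C           0.06751     0.06751     0.06751      -0.135
  E             7.445      0.3904      0.4777       5.509
  solve Keq expr → x = -0.06751; check Q = 21.86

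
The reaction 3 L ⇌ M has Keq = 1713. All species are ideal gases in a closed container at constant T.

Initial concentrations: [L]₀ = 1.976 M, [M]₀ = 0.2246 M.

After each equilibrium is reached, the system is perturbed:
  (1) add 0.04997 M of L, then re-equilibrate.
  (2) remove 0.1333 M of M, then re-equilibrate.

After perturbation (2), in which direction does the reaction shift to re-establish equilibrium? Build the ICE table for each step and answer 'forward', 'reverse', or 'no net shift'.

Direction: forward

Q₀ = 0.02911 vs Keq = 1713 ⇒ Q<K, forward
Step 1:
                  L         M
  I           1.976    0.2246
  C          -1.897    0.6322
  E         0.07938    0.8568
  solve Keq expr → x = 0.6322; check Q = 1713
Then add 0.04997 M of L.
Step 2:
                  L         M
  I          0.1293    0.8568
  C        -0.04946   0.01649
  E         0.07989    0.8733
  solve Keq expr → x = 0.01649; check Q = 1713
Then remove 0.1333 M of M.
Step 3:
                  L         M
  I         0.07989      0.74
  C       -0.004243  0.001414
  E         0.07564    0.7414
  solve Keq expr → x = 0.001414; check Q = 1713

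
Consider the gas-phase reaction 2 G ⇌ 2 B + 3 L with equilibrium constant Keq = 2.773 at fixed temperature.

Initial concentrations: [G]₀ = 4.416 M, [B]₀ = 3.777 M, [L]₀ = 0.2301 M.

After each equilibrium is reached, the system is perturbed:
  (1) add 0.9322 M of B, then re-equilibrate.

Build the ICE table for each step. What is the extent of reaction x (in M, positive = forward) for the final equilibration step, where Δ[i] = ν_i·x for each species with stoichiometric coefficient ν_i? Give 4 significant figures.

Q₀ = 0.008912 vs Keq = 2.773 ⇒ Q<K, forward
Step 1:
                  G         B         L
  Initial     4.416     3.777    0.2301
  Change    -0.6794    0.6794     1.019
  Equil       3.737     4.456     1.249
  solve Keq expr → x = 0.3397; check Q = 2.773
Then add 0.9322 M of B.
Step 2:
                  G         B         L
  Initial     3.737     5.389     1.249
  Change    0.08095  -0.08095   -0.1214
  Equil       3.818     5.308     1.128
  solve Keq expr → x = -0.04047; check Q = 2.773

x = -0.04047 M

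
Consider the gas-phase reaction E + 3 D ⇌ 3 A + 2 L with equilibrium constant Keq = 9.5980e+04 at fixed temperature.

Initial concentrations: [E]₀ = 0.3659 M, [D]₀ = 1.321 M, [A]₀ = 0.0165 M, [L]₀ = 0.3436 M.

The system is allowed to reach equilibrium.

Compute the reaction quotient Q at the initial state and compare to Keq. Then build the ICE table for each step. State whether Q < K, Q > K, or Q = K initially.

Q₀ = 6.2876e-07; Q < K (proceeds forward)

Q₀ = 6.2876e-07 vs Keq = 9.5980e+04 ⇒ Q<K, forward
Step 1:
                  E         D         A         L
  Initial    0.3659     1.321    0.0165    0.3436
  Change    -0.3645    -1.094     1.094     0.729
  Equil    0.001393    0.2275      1.11     1.073
  solve Keq expr → x = 0.3645; check Q = 9.5980e+04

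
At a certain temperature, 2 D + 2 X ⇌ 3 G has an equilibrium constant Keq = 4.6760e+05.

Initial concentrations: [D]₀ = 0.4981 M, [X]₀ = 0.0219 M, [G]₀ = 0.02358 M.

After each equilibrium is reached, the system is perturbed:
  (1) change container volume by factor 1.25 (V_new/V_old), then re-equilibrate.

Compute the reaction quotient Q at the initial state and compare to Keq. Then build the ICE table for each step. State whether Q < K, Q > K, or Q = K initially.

Q₀ = 0.1102 vs Keq = 4.6760e+05 ⇒ Q<K, forward
Step 1:
                    D           X           G
  init         0.4981      0.0219     0.02358
  Δ          -0.02186    -0.02186     0.03279
  eq           0.4762  4.1095e-05     0.05637
  solve Keq expr → x = 0.01093; check Q = 4.6760e+05
Then change container volume by factor 1.25 (V_new/V_old).
Step 2:
                    D           X           G
  init          0.381  3.2876e-05     0.04509
  Δ        3.8730e-06  3.8730e-06 -5.8095e-06
  eq            0.381  3.6749e-05     0.04509
  solve Keq expr → x = -1.9365e-06; check Q = 4.6760e+05

Q₀ = 0.1102; Q < K (proceeds forward)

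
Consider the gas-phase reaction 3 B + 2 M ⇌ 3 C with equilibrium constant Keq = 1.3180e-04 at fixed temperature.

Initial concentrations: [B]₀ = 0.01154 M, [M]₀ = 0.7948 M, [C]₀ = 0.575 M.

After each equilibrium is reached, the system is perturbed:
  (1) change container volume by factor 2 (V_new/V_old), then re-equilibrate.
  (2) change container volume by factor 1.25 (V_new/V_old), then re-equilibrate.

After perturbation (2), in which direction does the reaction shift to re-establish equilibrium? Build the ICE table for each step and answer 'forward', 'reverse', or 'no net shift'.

Direction: reverse

Q₀ = 1.9583e+05 vs Keq = 1.3180e-04 ⇒ Q>K, reverse
Step 1:
                  B         M         C
  I         0.01154    0.7948     0.575
  C          0.5438    0.3626   -0.5438
  E          0.5554     1.157   0.03116
  solve Keq expr → x = -0.1813; check Q = 1.3180e-04
Then change container volume by factor 2 (V_new/V_old).
Step 2:
                  B         M         C
  I          0.2777    0.5787   0.01558
  C        0.005527  0.003685 -0.005527
  E          0.2832    0.5824   0.01005
  solve Keq expr → x = -0.001842; check Q = 1.3180e-04
Then change container volume by factor 1.25 (V_new/V_old).
Step 3:
                  B         M         C
  I          0.2266    0.4659  0.008041
  C        0.001072 7.1440e-04 -0.001072
  E          0.2276    0.4666  0.006969
  solve Keq expr → x = -3.5720e-04; check Q = 1.3180e-04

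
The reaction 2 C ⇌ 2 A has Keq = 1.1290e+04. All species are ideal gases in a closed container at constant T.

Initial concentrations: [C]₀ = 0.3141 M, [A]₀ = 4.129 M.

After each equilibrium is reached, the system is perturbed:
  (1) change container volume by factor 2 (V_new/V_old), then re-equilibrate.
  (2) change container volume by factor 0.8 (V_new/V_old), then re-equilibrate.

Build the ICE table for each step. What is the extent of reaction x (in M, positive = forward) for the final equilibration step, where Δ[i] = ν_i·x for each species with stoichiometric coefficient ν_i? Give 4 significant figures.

Q₀ = 172.8 vs Keq = 1.1290e+04 ⇒ Q<K, forward
Step 1:
                   C          A
  init        0.3141      4.129
  Δ          -0.2727     0.2727
  eq         0.04143      4.402
  solve Keq expr → x = 0.1363; check Q = 1.1290e+04
Then change container volume by factor 2 (V_new/V_old).
Step 2:
                   C          A
  init       0.02071      2.201
  Δ                0          0
  eq         0.02071      2.201
  solve Keq expr → x = 0; check Q = 1.1290e+04
Then change container volume by factor 0.8 (V_new/V_old).
Step 3:
                   C          A
  init       0.02589      2.751
  Δ                0          0
  eq         0.02589      2.751
  solve Keq expr → x = 0; check Q = 1.1290e+04

x = 0 M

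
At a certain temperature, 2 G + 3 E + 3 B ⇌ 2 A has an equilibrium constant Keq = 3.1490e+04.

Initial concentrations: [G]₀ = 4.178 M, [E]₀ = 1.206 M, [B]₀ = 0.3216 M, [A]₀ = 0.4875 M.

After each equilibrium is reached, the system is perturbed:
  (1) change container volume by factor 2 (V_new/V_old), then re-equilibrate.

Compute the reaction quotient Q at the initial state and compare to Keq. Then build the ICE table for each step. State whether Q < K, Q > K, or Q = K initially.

Q₀ = 0.2334; Q < K (proceeds forward)

Q₀ = 0.2334 vs Keq = 3.1490e+04 ⇒ Q<K, forward
Step 1:
                   G          E          B          A
  I            4.178      1.206     0.3216     0.4875
  C           -0.207    -0.3105    -0.3105      0.207
  E            3.971     0.8955    0.01106     0.6945
  solve Keq expr → x = 0.1035; check Q = 3.1490e+04
Then change container volume by factor 2 (V_new/V_old).
Step 2:
                   G          E          B          A
  I            1.985     0.4477    0.00553     0.3473
  C          0.01024    0.01536    0.01536   -0.01024
  E            1.996     0.4631    0.02089      0.337
  solve Keq expr → x = -0.005121; check Q = 3.1490e+04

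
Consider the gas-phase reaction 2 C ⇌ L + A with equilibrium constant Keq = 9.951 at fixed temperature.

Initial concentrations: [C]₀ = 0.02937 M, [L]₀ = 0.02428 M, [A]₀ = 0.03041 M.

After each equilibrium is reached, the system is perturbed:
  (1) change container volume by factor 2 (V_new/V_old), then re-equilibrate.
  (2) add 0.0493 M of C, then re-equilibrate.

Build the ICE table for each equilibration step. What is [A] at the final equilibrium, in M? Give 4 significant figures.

[A]_eq = 0.04095 M

Q₀ = 0.856 vs Keq = 9.951 ⇒ Q<K, forward
Step 1:
                   C          L          A
  I          0.02937    0.02428    0.03041
  C          -0.0179   0.008952   0.008952
  E          0.01147    0.03323    0.03936
  solve Keq expr → x = 0.008952; check Q = 9.951
Then change container volume by factor 2 (V_new/V_old).
Step 2:
                   C          L          A
  I         0.005733    0.01662    0.01968
  C                0          0          0
  E         0.005733    0.01662    0.01968
  solve Keq expr → x = 0; check Q = 9.951
Then add 0.0493 M of C.
Step 3:
                   C          L          A
  I          0.05503    0.01662    0.01968
  C         -0.04255    0.02127    0.02127
  E          0.01249    0.03789    0.04095
  solve Keq expr → x = 0.02127; check Q = 9.951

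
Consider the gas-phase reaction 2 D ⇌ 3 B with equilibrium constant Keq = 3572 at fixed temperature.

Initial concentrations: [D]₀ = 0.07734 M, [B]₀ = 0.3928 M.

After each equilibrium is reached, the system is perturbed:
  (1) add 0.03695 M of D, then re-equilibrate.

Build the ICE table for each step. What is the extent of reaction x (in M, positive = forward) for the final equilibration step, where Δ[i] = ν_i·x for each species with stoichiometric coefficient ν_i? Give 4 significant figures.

x = 0.01798 M

Q₀ = 10.13 vs Keq = 3572 ⇒ Q<K, forward
Step 1:
                  D         B
  init      0.07734    0.3928
  Δ        -0.07143    0.1071
  eq       0.005915    0.4999
  solve Keq expr → x = 0.03571; check Q = 3572
Then add 0.03695 M of D.
Step 2:
                  D         B
  init      0.04286    0.4999
  Δ        -0.03597   0.05395
  eq       0.006897    0.5539
  solve Keq expr → x = 0.01798; check Q = 3572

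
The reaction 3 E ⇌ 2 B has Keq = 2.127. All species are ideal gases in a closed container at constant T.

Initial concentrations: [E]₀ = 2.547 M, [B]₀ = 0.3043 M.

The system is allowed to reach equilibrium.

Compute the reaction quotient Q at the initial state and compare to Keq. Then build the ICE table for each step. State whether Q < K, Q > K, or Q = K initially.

Q₀ = 0.005604; Q < K (proceeds forward)

Q₀ = 0.005604 vs Keq = 2.127 ⇒ Q<K, forward
Step 1:
                    E           B
  init          2.547      0.3043
  Δ             -1.59        1.06
  eq           0.9566       1.365
  solve Keq expr → x = 0.5301; check Q = 2.127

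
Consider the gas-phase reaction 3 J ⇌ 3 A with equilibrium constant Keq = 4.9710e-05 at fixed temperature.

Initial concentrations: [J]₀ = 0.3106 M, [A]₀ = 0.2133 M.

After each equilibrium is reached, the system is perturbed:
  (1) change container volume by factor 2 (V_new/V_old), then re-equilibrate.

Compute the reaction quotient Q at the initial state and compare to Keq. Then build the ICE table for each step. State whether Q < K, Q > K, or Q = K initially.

Q₀ = 0.3239 vs Keq = 4.9710e-05 ⇒ Q>K, reverse
Step 1:
                    J           A
  init         0.3106      0.2133
  Δ            0.1947     -0.1947
  eq           0.5053     0.01858
  solve Keq expr → x = -0.06491; check Q = 4.9710e-05
Then change container volume by factor 2 (V_new/V_old).
Step 2:
                    J           A
  init         0.2527     0.00929
  Δ                 0           0
  eq           0.2527     0.00929
  solve Keq expr → x = 0; check Q = 4.9710e-05

Q₀ = 0.3239; Q > K (proceeds reverse)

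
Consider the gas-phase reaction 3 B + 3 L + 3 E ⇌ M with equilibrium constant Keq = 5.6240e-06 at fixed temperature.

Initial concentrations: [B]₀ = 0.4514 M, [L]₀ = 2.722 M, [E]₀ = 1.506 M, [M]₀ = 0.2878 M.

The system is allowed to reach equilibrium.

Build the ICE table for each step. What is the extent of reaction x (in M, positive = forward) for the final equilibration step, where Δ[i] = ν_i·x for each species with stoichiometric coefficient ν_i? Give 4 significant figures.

Q₀ = 0.04542 vs Keq = 5.6240e-06 ⇒ Q>K, reverse
Step 1:
                   B          L          E          M
  Initial     0.4514      2.722      1.506     0.2878
  Change       0.842      0.842      0.842    -0.2807
  Equil        1.293      3.564      2.348   0.007131
  solve Keq expr → x = -0.2807; check Q = 5.6240e-06

x = -0.2807 M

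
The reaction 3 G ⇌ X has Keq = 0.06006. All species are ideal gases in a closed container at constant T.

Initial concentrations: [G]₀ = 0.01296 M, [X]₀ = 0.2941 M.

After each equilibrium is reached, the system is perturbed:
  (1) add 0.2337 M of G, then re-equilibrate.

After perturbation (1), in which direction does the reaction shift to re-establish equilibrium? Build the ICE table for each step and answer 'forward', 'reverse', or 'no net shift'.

Direction: forward

Q₀ = 1.3511e+05 vs Keq = 0.06006 ⇒ Q>K, reverse
Step 1:
                   G          X
  init       0.01296     0.2941
  Δ           0.7893    -0.2631
  eq          0.8022    0.03101
  solve Keq expr → x = -0.2631; check Q = 0.06006
Then add 0.2337 M of G.
Step 2:
                   G          X
  init         1.036    0.03101
  Δ         -0.06957    0.02319
  eq          0.9664     0.0542
  solve Keq expr → x = 0.02319; check Q = 0.06006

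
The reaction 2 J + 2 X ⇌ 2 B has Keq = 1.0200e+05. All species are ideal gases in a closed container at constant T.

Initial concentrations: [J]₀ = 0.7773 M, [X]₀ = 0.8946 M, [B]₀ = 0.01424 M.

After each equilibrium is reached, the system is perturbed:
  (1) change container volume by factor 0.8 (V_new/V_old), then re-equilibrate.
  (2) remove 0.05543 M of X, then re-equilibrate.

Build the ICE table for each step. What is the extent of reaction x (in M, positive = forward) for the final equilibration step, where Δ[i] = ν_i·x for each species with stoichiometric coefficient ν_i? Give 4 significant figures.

x = -0.003685 M

Q₀ = 4.1936e-04 vs Keq = 1.0200e+05 ⇒ Q<K, forward
Step 1:
                  J         X         B
  init       0.7773    0.8946   0.01424
  Δ         -0.7594   -0.7594    0.7594
  eq        0.01791    0.1352    0.7736
  solve Keq expr → x = 0.3797; check Q = 1.0200e+05
Then change container volume by factor 0.8 (V_new/V_old).
Step 2:
                  J         X         B
  init      0.02239     0.169     0.967
  Δ       -0.003972 -0.003972  0.003972
  eq        0.01842     0.165     0.971
  solve Keq expr → x = 0.001986; check Q = 1.0200e+05
Then remove 0.05543 M of X.
Step 3:
                  J         X         B
  init      0.01842    0.1096     0.971
  Δ         0.00737   0.00737  -0.00737
  eq        0.02579     0.117    0.9636
  solve Keq expr → x = -0.003685; check Q = 1.0200e+05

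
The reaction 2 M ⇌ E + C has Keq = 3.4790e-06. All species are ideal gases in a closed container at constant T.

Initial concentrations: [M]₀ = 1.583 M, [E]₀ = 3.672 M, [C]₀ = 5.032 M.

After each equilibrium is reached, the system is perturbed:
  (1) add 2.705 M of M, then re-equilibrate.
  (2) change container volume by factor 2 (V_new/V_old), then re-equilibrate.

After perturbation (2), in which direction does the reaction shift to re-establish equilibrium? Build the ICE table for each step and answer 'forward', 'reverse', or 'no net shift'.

Direction: no net shift

Q₀ = 7.374 vs Keq = 3.4790e-06 ⇒ Q>K, reverse
Step 1:
                  M         E         C
  I           1.583     3.672     5.032
  C           7.344    -3.672    -3.672
  E           8.927 2.0381e-04      1.36
  solve Keq expr → x = -3.672; check Q = 3.4790e-06
Then add 2.705 M of M.
Step 2:
                  M         E         C
  I           11.63 2.0381e-04      1.36
  C       -2.8436e-04 1.4218e-04 1.4218e-04
  E           11.63 3.4599e-04      1.36
  solve Keq expr → x = 1.4218e-04; check Q = 3.4790e-06
Then change container volume by factor 2 (V_new/V_old).
Step 3:
                  M         E         C
  I           5.816 1.7299e-04    0.6802
  C               0         0         0
  E           5.816 1.7299e-04    0.6802
  solve Keq expr → x = 0; check Q = 3.4790e-06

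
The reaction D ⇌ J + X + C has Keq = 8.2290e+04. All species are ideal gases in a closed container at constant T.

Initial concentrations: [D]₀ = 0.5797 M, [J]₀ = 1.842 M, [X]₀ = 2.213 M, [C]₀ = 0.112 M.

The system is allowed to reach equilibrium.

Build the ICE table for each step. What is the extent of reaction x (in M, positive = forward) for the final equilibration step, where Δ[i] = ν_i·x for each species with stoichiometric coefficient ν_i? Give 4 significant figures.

x = 0.5796 M

Q₀ = 0.7876 vs Keq = 8.2290e+04 ⇒ Q<K, forward
Step 1:
                    D           J           X           C
  init         0.5797       1.842       2.213       0.112
  Δ           -0.5796      0.5796      0.5796      0.5796
  eq       5.6841e-05       2.422       2.793      0.6916
  solve Keq expr → x = 0.5796; check Q = 8.2290e+04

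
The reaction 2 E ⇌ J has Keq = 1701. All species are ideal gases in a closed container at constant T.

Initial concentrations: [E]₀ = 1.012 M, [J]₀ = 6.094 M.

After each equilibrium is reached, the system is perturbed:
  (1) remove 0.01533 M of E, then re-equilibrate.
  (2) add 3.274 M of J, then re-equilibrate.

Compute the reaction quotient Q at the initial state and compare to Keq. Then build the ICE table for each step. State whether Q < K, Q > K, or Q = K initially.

Q₀ = 5.95 vs Keq = 1701 ⇒ Q<K, forward
Step 1:
                   E          J
  I            1.012      6.094
  C          -0.9499     0.4749
  E          0.06214      6.569
  solve Keq expr → x = 0.4749; check Q = 1701
Then remove 0.01533 M of E.
Step 2:
                   E          J
  I          0.04681      6.569
  C          0.01529  -0.007647
  E          0.06211      6.561
  solve Keq expr → x = -0.007647; check Q = 1701
Then add 3.274 M of J.
Step 3:
                   E          J
  I          0.06211      9.835
  C          0.01391  -0.006953
  E          0.07601      9.828
  solve Keq expr → x = -0.006953; check Q = 1701

Q₀ = 5.95; Q < K (proceeds forward)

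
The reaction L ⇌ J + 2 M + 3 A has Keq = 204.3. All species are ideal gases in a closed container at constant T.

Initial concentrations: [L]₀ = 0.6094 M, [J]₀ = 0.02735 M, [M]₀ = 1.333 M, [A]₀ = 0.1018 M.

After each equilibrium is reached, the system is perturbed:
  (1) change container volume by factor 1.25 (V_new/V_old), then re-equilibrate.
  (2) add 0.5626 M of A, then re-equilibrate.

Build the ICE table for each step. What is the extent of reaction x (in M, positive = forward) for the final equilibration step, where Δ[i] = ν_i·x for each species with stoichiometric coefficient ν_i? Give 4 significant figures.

Q₀ = 8.4131e-05 vs Keq = 204.3 ⇒ Q<K, forward
Step 1:
                   L          J          M          A
  I           0.6094    0.02735      1.333     0.1018
  C          -0.5322     0.5322      1.064      1.597
  E          0.07715     0.5596      2.397      1.699
  solve Keq expr → x = 0.5322; check Q = 204.3
Then change container volume by factor 1.25 (V_new/V_old).
Step 2:
                   L          J          M          A
  I          0.06172     0.4477      1.918      1.359
  C         -0.03302    0.03302    0.06604    0.09907
  E           0.0287     0.4807      1.984      1.458
  solve Keq expr → x = 0.03302; check Q = 204.3
Then add 0.5626 M of A.
Step 3:
                   L          J          M          A
  I           0.0287     0.4807      1.984       2.02
  C          0.03004   -0.03004   -0.06007   -0.09011
  E          0.05874     0.4507      1.924       1.93
  solve Keq expr → x = -0.03004; check Q = 204.3

x = -0.03004 M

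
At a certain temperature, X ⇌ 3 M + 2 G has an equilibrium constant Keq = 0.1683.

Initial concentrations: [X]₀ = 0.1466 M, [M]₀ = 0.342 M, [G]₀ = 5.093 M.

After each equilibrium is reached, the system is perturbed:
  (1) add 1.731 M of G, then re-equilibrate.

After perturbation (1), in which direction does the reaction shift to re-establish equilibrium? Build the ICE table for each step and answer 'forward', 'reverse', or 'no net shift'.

Direction: reverse

Q₀ = 7.078 vs Keq = 0.1683 ⇒ Q>K, reverse
Step 1:
                  X         M         G
  init       0.1466     0.342     5.093
  Δ         0.07558   -0.2267   -0.1512
  eq         0.2222    0.1153     4.942
  solve Keq expr → x = -0.07558; check Q = 0.1683
Then add 1.731 M of G.
Step 2:
                  X         M         G
  init       0.2222    0.1153     6.673
  Δ        0.006619  -0.01986  -0.01324
  eq         0.2288    0.0954      6.66
  solve Keq expr → x = -0.006619; check Q = 0.1683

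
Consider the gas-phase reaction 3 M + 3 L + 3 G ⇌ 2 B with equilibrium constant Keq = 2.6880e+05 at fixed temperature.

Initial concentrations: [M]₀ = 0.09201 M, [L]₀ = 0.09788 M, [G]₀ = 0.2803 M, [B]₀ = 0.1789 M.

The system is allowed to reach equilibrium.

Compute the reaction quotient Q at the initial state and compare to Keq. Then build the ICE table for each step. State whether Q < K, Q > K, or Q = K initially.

Q₀ = 1.9896e+06 vs Keq = 2.6880e+05 ⇒ Q>K, reverse
Step 1:
                    M           L           G           B
  init        0.09201     0.09788      0.2803      0.1789
  Δ           0.02716     0.02716     0.02716    -0.01811
  eq           0.1192       0.125      0.3075      0.1608
  solve Keq expr → x = -0.009054; check Q = 2.6880e+05

Q₀ = 1.9896e+06; Q > K (proceeds reverse)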